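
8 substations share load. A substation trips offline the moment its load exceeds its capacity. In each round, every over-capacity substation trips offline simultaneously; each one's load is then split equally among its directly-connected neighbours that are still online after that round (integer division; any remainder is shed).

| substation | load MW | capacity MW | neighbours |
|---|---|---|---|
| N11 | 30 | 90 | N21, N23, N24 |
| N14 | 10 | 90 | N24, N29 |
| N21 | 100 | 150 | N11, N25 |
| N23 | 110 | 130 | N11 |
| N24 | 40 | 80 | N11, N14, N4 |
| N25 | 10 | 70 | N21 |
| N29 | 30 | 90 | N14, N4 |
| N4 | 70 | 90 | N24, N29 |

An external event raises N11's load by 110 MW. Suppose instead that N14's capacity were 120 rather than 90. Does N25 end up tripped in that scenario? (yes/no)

With N14's capacity at 120:
Round 1 — N11 at 140 > 90. N11 trips offline.
  N11 sheds 140 MW to N21, N23, N24: 46 each (2 lost).
    N21: 100+46 = 146 ≤ 150
    N23: 110+46 = 156 > 130
    N24: 40+46 = 86 > 80
Round 2 — N23, N24 trip offline.
  N23 sheds 156 MW: no online neighbours, lost.
  N24 sheds 86 MW to N14, N4: 43 each.
    N14: 10+43 = 53 ≤ 120
    N4: 70+43 = 113 > 90
Round 3 — N4 trips offline.
  N4 sheds 113 MW to N29: 113 each.
    N29: 30+113 = 143 > 90
Round 4 — N29 trips offline.
  N29 sheds 143 MW to N14: 143 each.
    N14: 53+143 = 196 > 120
Round 5 — N14 trips offline.
  N14 sheds 196 MW: no online neighbours, lost.
No further trips.

no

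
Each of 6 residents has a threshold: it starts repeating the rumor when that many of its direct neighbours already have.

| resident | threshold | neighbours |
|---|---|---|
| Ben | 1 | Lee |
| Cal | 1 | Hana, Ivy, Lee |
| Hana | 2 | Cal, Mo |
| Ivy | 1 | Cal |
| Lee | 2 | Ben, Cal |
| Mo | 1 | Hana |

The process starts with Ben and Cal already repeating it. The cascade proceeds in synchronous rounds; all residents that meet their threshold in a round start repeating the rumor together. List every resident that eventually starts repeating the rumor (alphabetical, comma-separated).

Ben, Cal, Ivy, Lee

Round 1 — Ben, Cal start repeating the rumor (initial).
Round 2 — checking thresholds:
  Hana: 1 of 2 neighbours < 2, not yet.
  Ivy: 1 of 1 neighbours ≥ 1, starts repeating the rumor.
  Lee: 2 of 2 neighbours ≥ 2, starts repeating the rumor.
Round 3 — no new spreads; cascade stops.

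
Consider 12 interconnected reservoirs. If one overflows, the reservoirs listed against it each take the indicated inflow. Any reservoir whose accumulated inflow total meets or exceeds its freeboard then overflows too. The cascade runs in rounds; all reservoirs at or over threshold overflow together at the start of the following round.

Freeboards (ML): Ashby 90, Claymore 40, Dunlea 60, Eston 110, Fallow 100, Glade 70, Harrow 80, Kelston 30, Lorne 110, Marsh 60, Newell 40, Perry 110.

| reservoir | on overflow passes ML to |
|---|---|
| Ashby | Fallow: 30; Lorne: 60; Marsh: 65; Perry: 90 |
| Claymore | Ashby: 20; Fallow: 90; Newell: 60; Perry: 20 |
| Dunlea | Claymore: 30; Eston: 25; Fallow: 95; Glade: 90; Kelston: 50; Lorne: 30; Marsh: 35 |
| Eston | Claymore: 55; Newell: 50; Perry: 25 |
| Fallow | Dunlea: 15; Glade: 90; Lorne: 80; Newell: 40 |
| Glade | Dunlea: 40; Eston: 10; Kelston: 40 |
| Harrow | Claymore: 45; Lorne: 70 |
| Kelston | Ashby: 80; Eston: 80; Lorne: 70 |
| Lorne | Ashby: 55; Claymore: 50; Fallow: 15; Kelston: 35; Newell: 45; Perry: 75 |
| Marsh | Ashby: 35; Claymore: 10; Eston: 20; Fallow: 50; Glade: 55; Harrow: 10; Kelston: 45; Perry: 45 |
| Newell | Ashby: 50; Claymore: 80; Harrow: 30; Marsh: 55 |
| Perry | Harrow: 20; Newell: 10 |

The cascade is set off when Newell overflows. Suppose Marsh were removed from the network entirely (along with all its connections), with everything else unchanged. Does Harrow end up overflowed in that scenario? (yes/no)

no

With Marsh removed:
Round 1 — Newell overflows (initial).
  Ashby: +50 → 50 < 90
  Claymore: +80 → 80 ≥ 40
  Harrow: +30 → 30 < 80
Round 2 — Claymore overflows.
  Ashby: +20 → 70 < 90
  Fallow: +90 → 90 < 100
  Perry: +20 → 20 < 110
No further overflows.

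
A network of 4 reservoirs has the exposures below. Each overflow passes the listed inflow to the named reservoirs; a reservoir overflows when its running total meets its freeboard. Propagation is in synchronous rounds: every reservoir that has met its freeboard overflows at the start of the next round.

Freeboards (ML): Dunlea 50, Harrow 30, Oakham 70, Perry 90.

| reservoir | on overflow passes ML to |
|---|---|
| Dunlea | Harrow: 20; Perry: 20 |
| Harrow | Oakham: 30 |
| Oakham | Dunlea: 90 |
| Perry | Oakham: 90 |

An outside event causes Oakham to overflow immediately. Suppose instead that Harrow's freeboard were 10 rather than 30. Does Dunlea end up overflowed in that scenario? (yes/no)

With Harrow's freeboard at 10:
Round 1 — Oakham overflows (initial).
  Dunlea: +90 → 90 ≥ 50
Round 2 — Dunlea overflows.
  Harrow: +20 → 20 ≥ 10
  Perry: +20 → 20 < 90
Round 3 — Harrow overflows.
No further overflows.

yes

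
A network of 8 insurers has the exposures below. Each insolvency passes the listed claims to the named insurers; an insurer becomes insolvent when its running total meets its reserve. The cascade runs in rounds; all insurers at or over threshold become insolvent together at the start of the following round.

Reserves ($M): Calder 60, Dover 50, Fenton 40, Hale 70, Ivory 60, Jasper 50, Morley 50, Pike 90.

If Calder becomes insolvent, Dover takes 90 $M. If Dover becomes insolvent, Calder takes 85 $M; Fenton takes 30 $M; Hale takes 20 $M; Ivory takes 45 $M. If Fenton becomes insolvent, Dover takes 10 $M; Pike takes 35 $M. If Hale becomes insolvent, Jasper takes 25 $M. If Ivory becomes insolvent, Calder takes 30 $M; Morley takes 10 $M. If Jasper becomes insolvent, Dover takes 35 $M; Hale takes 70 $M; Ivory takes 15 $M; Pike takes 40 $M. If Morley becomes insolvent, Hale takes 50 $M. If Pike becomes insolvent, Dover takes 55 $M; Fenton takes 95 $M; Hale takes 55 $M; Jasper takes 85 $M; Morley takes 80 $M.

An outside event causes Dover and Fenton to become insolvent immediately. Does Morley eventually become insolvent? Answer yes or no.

Round 1 — Dover, Fenton become insolvent (initial).
  Calder: +85 → 85 ≥ 60
  Hale: +20 → 20 < 70
  Ivory: +45 → 45 < 60
  Pike: +35 → 35 < 90
Round 2 — Calder becomes insolvent.
No further insolvencies.

no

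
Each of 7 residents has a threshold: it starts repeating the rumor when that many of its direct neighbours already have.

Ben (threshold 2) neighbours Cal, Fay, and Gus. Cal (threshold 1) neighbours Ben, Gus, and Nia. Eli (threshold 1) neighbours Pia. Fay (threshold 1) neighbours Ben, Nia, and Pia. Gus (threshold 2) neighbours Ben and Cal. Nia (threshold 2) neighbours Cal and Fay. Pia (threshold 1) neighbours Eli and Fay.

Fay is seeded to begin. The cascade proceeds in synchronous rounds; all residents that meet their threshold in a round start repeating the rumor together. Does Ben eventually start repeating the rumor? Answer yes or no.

no

Round 1 — Fay starts repeating the rumor (initial).
Round 2 — checking thresholds:
  Ben: 1 of 3 neighbours < 2, holds.
  Nia: 1 of 2 neighbours < 2, holds.
  Pia: 1 of 2 neighbours ≥ 1, starts repeating the rumor.
Round 3 — checking thresholds:
  Ben: 1 of 3 neighbours < 2, holds.
  Eli: 1 of 1 neighbours ≥ 1, starts repeating the rumor.
  Nia: 1 of 2 neighbours < 2, holds.
Round 4 — no new spreads; cascade stops.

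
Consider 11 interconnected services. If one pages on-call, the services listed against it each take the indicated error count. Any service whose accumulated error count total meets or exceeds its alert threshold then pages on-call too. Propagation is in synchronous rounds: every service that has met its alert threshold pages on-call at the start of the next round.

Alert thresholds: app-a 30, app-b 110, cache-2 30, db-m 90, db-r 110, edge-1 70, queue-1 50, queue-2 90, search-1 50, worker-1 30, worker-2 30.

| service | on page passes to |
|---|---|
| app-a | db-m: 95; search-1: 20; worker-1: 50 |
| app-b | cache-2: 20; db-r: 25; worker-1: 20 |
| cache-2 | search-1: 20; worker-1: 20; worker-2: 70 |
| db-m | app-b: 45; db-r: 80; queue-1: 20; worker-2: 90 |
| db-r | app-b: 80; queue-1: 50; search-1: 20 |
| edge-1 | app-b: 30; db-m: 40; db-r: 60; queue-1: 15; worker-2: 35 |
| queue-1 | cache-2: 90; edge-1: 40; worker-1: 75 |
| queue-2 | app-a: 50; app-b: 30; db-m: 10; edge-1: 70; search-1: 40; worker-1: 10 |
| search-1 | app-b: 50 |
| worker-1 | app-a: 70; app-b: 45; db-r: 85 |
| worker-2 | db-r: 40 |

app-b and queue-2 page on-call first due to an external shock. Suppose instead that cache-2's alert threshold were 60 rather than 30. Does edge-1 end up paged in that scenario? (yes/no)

yes

With cache-2's alert threshold at 60:
Round 1 — app-b, queue-2 page on-call (initial).
  app-a: +50 → 50 ≥ 30
  cache-2: +20 → 20 < 60
  db-m: +10 → 10 < 90
  db-r: +25 → 25 < 110
  edge-1: +70 → 70 ≥ 70
  search-1: +40 → 40 < 50
  worker-1: +20+10 → 30 ≥ 30
Round 2 — app-a, edge-1, worker-1 page on-call.
  db-m: +95+40 → 145 ≥ 90
  db-r: +60+85 → 170 ≥ 110
  queue-1: +15 → 15 < 50
  search-1: +20 → 60 ≥ 50
  worker-2: +35 → 35 ≥ 30
Round 3 — db-m, db-r, search-1, worker-2 page on-call.
  queue-1: +20+50 → 85 ≥ 50
Round 4 — queue-1 pages on-call.
  cache-2: +90 → 110 ≥ 60
Round 5 — cache-2 pages on-call.
No further pages.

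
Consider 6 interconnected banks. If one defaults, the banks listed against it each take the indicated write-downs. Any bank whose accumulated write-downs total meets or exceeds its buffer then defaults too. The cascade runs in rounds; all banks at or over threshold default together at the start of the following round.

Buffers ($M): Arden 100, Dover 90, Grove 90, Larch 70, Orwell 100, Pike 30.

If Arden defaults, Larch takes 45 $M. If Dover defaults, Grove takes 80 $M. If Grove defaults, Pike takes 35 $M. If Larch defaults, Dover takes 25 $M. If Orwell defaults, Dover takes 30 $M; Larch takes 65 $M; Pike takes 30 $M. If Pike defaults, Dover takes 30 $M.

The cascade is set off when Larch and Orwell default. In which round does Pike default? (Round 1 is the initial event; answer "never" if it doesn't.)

2

Round 1 — Larch, Orwell default (initial).
  Dover: +25+30 → 55 < 90
  Pike: +30 → 30 ≥ 30
Round 2 — Pike defaults.
  Dover: +30 → 85 < 90
No further defaults.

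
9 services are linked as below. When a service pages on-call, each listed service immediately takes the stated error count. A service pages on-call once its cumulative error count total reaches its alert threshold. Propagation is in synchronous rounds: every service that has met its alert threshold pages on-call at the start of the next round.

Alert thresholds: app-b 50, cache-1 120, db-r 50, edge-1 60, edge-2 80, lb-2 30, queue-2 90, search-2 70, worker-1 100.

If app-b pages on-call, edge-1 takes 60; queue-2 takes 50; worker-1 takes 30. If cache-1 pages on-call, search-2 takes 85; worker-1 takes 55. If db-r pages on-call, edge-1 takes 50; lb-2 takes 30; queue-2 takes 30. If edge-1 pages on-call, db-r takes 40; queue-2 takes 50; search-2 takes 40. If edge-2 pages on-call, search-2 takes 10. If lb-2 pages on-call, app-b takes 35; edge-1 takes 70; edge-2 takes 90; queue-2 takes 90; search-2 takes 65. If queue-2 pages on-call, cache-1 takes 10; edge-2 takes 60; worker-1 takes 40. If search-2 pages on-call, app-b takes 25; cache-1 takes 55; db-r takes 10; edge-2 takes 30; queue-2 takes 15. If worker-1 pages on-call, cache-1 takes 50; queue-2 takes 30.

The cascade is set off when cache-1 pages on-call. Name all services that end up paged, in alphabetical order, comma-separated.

cache-1, search-2

Round 1 — cache-1 pages on-call (initial).
  search-2: +85 → 85 ≥ 70
  worker-1: +55 → 55 < 100
Round 2 — search-2 pages on-call.
  app-b: +25 → 25 < 50
  db-r: +10 → 10 < 50
  edge-2: +30 → 30 < 80
  queue-2: +15 → 15 < 90
No further pages.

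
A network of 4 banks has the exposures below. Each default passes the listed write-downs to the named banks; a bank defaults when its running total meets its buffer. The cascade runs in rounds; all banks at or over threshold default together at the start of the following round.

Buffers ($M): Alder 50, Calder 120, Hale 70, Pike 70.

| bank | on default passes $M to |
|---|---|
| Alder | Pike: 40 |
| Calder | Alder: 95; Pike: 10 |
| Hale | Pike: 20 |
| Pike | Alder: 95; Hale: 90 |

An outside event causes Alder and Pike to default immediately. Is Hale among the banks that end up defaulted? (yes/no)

yes

Round 1 — Alder, Pike default (initial).
  Hale: +90 → 90 ≥ 70
Round 2 — Hale defaults.
No further defaults.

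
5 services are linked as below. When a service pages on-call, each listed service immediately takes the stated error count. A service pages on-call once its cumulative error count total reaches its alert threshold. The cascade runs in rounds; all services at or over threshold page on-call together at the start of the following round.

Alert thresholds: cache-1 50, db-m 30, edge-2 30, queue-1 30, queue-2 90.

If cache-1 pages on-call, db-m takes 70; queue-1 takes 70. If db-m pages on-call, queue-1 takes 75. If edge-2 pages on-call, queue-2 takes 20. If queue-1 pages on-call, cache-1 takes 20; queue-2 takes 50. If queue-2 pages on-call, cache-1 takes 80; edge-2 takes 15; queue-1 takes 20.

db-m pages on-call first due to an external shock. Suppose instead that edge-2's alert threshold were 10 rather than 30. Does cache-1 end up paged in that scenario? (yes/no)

no

With edge-2's alert threshold at 10:
Round 1 — db-m pages on-call (initial).
  queue-1: +75 → 75 ≥ 30
Round 2 — queue-1 pages on-call.
  cache-1: +20 → 20 < 50
  queue-2: +50 → 50 < 90
No further pages.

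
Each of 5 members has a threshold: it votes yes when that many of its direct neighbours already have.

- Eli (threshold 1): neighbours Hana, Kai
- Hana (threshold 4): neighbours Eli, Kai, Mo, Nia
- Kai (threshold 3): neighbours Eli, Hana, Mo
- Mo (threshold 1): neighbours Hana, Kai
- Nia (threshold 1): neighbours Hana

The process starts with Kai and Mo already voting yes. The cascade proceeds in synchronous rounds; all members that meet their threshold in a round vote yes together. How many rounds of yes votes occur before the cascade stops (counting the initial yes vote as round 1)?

Round 1 — Kai, Mo vote yes (initial).
Round 2 — checking thresholds:
  Eli: 1 of 2 neighbours ≥ 1, votes yes.
  Hana: 2 of 4 neighbours < 4, not yet.
Round 3 — no new yes votes; cascade stops.

2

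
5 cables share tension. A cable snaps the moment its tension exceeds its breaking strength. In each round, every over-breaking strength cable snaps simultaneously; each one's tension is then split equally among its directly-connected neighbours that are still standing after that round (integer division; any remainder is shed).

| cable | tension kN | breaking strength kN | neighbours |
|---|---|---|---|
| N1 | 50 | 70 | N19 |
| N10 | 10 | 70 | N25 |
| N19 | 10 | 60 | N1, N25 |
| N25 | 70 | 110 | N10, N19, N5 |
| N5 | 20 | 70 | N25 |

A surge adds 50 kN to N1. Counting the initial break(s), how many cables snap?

Round 1 — N1 at 100 > 70. N1 snaps.
  N1 sheds 100 kN to N19: 100 each.
    N19: 10+100 = 110 > 60
Round 2 — N19 snaps.
  N19 sheds 110 kN to N25: 110 each.
    N25: 70+110 = 180 > 110
Round 3 — N25 snaps.
  N25 sheds 180 kN to N10, N5: 90 each.
    N10: 10+90 = 100 > 70
    N5: 20+90 = 110 > 70
Round 4 — N10, N5 snap.
  N10 sheds 100 kN: no online neighbours, lost.
  N5 sheds 110 kN: no online neighbours, lost.
No further breaks.

5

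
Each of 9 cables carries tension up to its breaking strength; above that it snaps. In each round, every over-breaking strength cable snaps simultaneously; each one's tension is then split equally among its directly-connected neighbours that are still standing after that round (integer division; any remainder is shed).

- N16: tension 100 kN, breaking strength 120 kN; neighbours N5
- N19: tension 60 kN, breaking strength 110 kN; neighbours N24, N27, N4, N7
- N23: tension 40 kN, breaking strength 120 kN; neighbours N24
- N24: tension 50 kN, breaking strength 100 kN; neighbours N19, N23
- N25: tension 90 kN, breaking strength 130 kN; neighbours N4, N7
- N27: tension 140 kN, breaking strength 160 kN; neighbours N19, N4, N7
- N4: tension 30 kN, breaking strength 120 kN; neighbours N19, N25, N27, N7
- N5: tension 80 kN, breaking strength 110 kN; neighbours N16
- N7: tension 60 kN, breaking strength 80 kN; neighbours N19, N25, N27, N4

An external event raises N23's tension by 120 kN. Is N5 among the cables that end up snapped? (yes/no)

Round 1 — N23 at 160 > 120. N23 snaps.
  N23 sheds 160 kN to N24: 160 each.
    N24: 50+160 = 210 > 100
Round 2 — N24 snaps.
  N24 sheds 210 kN to N19: 210 each.
    N19: 60+210 = 270 > 110
Round 3 — N19 snaps.
  N19 sheds 270 kN to N27, N4, N7: 90 each.
    N27: 140+90 = 230 > 160
    N4: 30+90 = 120 ≤ 120
    N7: 60+90 = 150 > 80
Round 4 — N27, N7 snap.
  N27 sheds 230 kN to N4: 230 each.
    N4: 120+230 = 350 > 120
  N7 sheds 150 kN to N25, N4: 75 each.
    N25: 90+75 = 165 > 130
    N4: 350+75 = 425 > 120
Round 5 — N25, N4 snap.
  N25 sheds 165 kN: no online neighbours, lost.
  N4 sheds 425 kN: no online neighbours, lost.
No further breaks.

no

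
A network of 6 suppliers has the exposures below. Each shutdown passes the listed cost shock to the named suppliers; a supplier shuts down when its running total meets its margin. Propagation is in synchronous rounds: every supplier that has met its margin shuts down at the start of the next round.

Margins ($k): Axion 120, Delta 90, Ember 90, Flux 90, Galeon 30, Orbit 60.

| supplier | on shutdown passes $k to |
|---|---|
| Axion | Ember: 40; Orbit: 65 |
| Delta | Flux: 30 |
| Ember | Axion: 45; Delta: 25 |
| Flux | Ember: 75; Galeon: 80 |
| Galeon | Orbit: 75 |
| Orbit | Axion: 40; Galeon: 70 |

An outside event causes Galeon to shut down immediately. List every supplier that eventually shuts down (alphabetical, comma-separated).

Round 1 — Galeon shuts down (initial).
  Orbit: +75 → 75 ≥ 60
Round 2 — Orbit shuts down.
  Axion: +40 → 40 < 120
No further shutdowns.

Galeon, Orbit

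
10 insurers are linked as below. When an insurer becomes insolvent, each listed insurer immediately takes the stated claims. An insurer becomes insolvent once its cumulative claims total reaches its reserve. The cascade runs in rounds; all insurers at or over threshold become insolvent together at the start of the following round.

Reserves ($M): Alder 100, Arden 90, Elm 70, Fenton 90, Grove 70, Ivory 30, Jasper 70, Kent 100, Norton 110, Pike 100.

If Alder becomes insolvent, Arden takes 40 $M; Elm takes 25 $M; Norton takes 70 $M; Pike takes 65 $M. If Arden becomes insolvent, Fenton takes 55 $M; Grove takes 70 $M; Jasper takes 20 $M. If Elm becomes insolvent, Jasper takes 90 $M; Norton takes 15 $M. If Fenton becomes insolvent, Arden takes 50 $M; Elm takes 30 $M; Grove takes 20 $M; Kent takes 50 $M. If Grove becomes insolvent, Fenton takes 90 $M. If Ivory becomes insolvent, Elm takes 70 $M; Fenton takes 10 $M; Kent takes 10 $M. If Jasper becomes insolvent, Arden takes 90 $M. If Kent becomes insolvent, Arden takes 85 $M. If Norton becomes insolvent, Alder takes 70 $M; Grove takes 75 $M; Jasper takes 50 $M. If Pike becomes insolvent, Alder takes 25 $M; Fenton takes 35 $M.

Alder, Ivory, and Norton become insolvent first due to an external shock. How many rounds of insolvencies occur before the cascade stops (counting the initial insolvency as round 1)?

4

Round 1 — Alder, Ivory, Norton become insolvent (initial).
  Arden: +40 → 40 < 90
  Elm: +25+70 → 95 ≥ 70
  Fenton: +10 → 10 < 90
  Grove: +75 → 75 ≥ 70
  Jasper: +50 → 50 < 70
  Kent: +10 → 10 < 100
  Pike: +65 → 65 < 100
Round 2 — Elm, Grove become insolvent.
  Fenton: +90 → 100 ≥ 90
  Jasper: +90 → 140 ≥ 70
Round 3 — Fenton, Jasper become insolvent.
  Arden: +50+90 → 180 ≥ 90
  Kent: +50 → 60 < 100
Round 4 — Arden becomes insolvent.
No further insolvencies.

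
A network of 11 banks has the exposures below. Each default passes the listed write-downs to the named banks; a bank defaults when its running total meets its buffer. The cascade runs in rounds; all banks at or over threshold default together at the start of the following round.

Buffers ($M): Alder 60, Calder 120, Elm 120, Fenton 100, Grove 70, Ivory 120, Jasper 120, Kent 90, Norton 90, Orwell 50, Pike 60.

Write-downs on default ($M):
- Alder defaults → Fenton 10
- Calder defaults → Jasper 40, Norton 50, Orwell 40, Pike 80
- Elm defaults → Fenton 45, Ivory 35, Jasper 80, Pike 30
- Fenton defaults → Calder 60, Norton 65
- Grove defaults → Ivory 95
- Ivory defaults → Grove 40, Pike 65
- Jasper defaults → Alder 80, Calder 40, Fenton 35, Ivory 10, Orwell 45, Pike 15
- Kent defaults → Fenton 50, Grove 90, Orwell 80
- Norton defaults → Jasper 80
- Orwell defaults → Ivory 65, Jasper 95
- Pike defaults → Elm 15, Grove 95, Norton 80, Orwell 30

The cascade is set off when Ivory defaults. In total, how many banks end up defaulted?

Round 1 — Ivory defaults (initial).
  Grove: +40 → 40 < 70
  Pike: +65 → 65 ≥ 60
Round 2 — Pike defaults.
  Elm: +15 → 15 < 120
  Grove: +95 → 135 ≥ 70
  Norton: +80 → 80 < 90
  Orwell: +30 → 30 < 50
Round 3 — Grove defaults.
No further defaults.

3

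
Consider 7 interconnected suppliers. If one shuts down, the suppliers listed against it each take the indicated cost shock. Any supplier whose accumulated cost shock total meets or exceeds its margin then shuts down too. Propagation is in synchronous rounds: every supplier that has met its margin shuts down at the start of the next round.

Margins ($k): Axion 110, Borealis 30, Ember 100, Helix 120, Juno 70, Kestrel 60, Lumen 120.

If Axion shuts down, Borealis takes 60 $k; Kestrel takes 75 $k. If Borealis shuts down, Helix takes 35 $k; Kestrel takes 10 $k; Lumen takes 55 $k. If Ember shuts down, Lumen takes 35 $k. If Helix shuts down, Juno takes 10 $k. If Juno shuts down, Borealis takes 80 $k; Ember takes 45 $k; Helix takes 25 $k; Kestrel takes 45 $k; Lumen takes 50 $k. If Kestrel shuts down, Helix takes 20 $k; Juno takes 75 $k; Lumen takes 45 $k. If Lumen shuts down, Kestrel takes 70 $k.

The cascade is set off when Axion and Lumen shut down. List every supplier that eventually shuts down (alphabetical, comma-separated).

Axion, Borealis, Juno, Kestrel, Lumen

Round 1 — Axion, Lumen shut down (initial).
  Borealis: +60 → 60 ≥ 30
  Kestrel: +75+70 → 145 ≥ 60
Round 2 — Borealis, Kestrel shut down.
  Helix: +35+20 → 55 < 120
  Juno: +75 → 75 ≥ 70
Round 3 — Juno shuts down.
  Ember: +45 → 45 < 100
  Helix: +25 → 80 < 120
No further shutdowns.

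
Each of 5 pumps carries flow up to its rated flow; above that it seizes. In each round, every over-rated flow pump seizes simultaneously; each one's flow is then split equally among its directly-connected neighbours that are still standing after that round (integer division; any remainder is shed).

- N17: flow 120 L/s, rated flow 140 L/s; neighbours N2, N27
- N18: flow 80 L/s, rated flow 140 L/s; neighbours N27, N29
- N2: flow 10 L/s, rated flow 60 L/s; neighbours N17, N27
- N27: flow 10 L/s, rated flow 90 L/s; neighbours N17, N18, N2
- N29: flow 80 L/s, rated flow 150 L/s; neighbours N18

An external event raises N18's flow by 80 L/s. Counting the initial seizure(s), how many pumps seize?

Round 1 — N18 at 160 > 140. N18 seizes.
  N18 sheds 160 L/s to N27, N29: 80 each.
    N27: 10+80 = 90 ≤ 90
    N29: 80+80 = 160 > 150
Round 2 — N29 seizes.
  N29 sheds 160 L/s: no online neighbours, lost.
No further seizures.

2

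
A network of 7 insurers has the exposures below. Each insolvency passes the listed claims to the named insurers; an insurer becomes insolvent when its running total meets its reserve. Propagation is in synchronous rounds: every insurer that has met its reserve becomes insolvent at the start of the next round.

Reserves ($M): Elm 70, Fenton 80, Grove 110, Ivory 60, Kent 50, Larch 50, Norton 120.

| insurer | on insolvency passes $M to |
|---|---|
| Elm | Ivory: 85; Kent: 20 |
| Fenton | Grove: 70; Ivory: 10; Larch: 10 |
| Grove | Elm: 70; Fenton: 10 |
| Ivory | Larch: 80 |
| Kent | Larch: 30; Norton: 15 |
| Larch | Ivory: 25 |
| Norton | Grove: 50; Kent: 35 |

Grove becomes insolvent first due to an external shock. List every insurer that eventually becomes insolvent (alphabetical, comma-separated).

Elm, Grove, Ivory, Larch

Round 1 — Grove becomes insolvent (initial).
  Elm: +70 → 70 ≥ 70
  Fenton: +10 → 10 < 80
Round 2 — Elm becomes insolvent.
  Ivory: +85 → 85 ≥ 60
  Kent: +20 → 20 < 50
Round 3 — Ivory becomes insolvent.
  Larch: +80 → 80 ≥ 50
Round 4 — Larch becomes insolvent.
No further insolvencies.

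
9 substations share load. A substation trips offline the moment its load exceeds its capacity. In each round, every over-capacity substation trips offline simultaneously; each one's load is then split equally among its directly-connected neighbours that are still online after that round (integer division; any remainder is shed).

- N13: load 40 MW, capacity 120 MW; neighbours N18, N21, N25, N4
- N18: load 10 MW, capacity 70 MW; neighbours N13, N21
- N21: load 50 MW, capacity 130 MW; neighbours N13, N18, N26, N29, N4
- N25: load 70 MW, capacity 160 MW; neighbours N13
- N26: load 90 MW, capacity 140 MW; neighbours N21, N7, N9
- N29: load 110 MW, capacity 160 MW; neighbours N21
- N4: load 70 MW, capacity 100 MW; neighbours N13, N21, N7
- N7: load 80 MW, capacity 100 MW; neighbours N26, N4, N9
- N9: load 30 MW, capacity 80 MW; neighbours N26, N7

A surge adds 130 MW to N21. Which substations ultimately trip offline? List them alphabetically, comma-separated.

Round 1 — N21 at 180 > 130. N21 trips offline.
  N21 sheds 180 MW to N13, N18, N26, N29, N4: 36 each.
    N13: 40+36 = 76 ≤ 120
    N18: 10+36 = 46 ≤ 70
    N26: 90+36 = 126 ≤ 140
    N29: 110+36 = 146 ≤ 160
    N4: 70+36 = 106 > 100
Round 2 — N4 trips offline.
  N4 sheds 106 MW to N13, N7: 53 each.
    N13: 76+53 = 129 > 120
    N7: 80+53 = 133 > 100
Round 3 — N13, N7 trip offline.
  N13 sheds 129 MW to N18, N25: 64 each (1 lost).
    N18: 46+64 = 110 > 70
    N25: 70+64 = 134 ≤ 160
  N7 sheds 133 MW to N26, N9: 66 each (1 lost).
    N26: 126+66 = 192 > 140
    N9: 30+66 = 96 > 80
Round 4 — N18, N26, N9 trip offline.
  N18 sheds 110 MW: no online neighbours, lost.
  N26 sheds 192 MW: no online neighbours, lost.
  N9 sheds 96 MW: no online neighbours, lost.
No further trips.

N13, N18, N21, N26, N4, N7, N9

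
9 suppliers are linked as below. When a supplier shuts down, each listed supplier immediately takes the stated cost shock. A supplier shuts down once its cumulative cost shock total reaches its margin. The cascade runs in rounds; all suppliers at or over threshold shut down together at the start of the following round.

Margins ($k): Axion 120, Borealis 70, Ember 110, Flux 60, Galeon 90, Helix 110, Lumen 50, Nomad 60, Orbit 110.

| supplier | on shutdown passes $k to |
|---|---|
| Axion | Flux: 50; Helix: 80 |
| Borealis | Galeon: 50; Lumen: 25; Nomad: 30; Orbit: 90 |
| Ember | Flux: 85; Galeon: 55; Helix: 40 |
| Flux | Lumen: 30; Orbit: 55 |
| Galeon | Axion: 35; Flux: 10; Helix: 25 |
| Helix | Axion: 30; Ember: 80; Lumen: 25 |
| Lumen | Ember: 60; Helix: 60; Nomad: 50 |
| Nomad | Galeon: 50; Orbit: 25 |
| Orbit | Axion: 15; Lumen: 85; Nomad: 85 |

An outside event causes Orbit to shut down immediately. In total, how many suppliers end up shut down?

3

Round 1 — Orbit shuts down (initial).
  Axion: +15 → 15 < 120
  Lumen: +85 → 85 ≥ 50
  Nomad: +85 → 85 ≥ 60
Round 2 — Lumen, Nomad shut down.
  Ember: +60 → 60 < 110
  Galeon: +50 → 50 < 90
  Helix: +60 → 60 < 110
No further shutdowns.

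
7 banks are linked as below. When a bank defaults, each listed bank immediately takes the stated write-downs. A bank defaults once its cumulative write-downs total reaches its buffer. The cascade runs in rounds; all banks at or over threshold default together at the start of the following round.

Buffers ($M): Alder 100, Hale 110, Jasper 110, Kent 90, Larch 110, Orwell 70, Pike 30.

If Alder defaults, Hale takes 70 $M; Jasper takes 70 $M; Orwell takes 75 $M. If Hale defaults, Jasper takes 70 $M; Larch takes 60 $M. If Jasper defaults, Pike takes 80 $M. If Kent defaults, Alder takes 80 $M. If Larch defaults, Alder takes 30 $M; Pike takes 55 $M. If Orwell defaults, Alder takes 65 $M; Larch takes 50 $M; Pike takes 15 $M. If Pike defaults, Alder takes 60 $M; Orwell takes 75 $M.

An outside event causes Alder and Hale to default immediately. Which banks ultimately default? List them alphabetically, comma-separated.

Alder, Hale, Jasper, Larch, Orwell, Pike

Round 1 — Alder, Hale default (initial).
  Jasper: +70+70 → 140 ≥ 110
  Larch: +60 → 60 < 110
  Orwell: +75 → 75 ≥ 70
Round 2 — Jasper, Orwell default.
  Larch: +50 → 110 ≥ 110
  Pike: +80+15 → 95 ≥ 30
Round 3 — Larch, Pike default.
No further defaults.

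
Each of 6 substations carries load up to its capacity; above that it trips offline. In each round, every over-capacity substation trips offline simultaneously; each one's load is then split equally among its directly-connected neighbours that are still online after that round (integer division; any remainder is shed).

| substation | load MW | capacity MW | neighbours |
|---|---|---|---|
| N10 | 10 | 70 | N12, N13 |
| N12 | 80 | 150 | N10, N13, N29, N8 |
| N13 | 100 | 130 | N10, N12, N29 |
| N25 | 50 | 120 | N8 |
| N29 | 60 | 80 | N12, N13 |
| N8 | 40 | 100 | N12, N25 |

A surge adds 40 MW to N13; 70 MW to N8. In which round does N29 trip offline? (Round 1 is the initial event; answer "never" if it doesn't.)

2

Round 1 — N13 at 140 > 130; N8 at 110 > 100. N13, N8 trip offline.
  N13 sheds 140 MW to N10, N12, N29: 46 each (2 lost).
    N10: 10+46 = 56 ≤ 70
    N12: 80+46 = 126 ≤ 150
    N29: 60+46 = 106 > 80
  N8 sheds 110 MW to N12, N25: 55 each.
    N12: 126+55 = 181 > 150
    N25: 50+55 = 105 ≤ 120
Round 2 — N12, N29 trip offline.
  N12 sheds 181 MW to N10: 181 each.
    N10: 56+181 = 237 > 70
  N29 sheds 106 MW: no online neighbours, lost.
Round 3 — N10 trips offline.
  N10 sheds 237 MW: no online neighbours, lost.
No further trips.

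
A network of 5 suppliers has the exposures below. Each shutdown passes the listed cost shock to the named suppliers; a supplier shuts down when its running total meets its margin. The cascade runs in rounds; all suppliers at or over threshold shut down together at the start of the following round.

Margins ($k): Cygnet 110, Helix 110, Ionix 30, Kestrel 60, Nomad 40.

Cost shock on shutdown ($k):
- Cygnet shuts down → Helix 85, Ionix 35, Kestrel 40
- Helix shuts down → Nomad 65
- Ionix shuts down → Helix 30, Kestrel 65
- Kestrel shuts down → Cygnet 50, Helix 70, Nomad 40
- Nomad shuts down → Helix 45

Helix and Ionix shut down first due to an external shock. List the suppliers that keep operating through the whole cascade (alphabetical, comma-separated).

Cygnet

Round 1 — Helix, Ionix shut down (initial).
  Kestrel: +65 → 65 ≥ 60
  Nomad: +65 → 65 ≥ 40
Round 2 — Kestrel, Nomad shut down.
  Cygnet: +50 → 50 < 110
No further shutdowns.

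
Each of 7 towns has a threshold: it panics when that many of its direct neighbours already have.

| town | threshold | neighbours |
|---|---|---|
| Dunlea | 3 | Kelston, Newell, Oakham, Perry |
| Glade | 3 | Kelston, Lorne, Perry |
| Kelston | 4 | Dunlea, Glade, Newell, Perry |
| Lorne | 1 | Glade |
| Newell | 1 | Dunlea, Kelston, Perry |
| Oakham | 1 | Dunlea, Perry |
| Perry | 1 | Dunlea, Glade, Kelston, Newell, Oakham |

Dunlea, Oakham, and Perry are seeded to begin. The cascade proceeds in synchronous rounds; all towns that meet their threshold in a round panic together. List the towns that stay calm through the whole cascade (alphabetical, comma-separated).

Round 1 — Dunlea, Oakham, Perry panic (initial).
Round 2 — checking thresholds:
  Glade: 1 of 3 neighbours < 3, below threshold.
  Kelston: 2 of 4 neighbours < 4, below threshold.
  Newell: 2 of 3 neighbours ≥ 1, panics.
Round 3 — no new panics; cascade stops.

Glade, Kelston, Lorne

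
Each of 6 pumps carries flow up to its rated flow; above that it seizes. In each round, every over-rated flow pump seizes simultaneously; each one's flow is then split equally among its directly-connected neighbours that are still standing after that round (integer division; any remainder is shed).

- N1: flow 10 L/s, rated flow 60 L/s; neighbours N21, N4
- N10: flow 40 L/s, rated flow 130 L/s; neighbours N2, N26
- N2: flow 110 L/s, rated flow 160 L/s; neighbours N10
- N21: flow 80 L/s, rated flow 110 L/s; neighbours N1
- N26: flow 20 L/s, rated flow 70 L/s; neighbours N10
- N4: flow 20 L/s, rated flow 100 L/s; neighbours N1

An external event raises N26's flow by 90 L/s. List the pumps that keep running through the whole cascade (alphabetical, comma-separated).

Round 1 — N26 at 110 > 70. N26 seizes.
  N26 sheds 110 L/s to N10: 110 each.
    N10: 40+110 = 150 > 130
Round 2 — N10 seizes.
  N10 sheds 150 L/s to N2: 150 each.
    N2: 110+150 = 260 > 160
Round 3 — N2 seizes.
  N2 sheds 260 L/s: no online neighbours, lost.
No further seizures.

N1, N21, N4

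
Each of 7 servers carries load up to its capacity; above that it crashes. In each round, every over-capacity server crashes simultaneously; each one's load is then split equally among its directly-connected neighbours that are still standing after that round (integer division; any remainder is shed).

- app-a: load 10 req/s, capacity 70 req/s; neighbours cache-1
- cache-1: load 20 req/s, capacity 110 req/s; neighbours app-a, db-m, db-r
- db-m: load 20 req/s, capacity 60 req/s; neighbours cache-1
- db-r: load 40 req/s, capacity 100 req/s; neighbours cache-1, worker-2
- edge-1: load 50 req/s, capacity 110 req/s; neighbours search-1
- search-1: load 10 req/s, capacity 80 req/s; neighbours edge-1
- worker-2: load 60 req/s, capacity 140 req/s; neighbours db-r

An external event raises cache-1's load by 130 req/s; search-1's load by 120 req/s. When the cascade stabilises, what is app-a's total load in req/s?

Round 1 — cache-1 at 150 > 110; search-1 at 130 > 80. cache-1, search-1 crash.
  cache-1 sheds 150 req/s to app-a, db-m, db-r: 50 each.
    app-a: 10+50 = 60 ≤ 70
    db-m: 20+50 = 70 > 60
    db-r: 40+50 = 90 ≤ 100
  search-1 sheds 130 req/s to edge-1: 130 each.
    edge-1: 50+130 = 180 > 110
Round 2 — db-m, edge-1 crash.
  db-m sheds 70 req/s: no online neighbours, lost.
  edge-1 sheds 180 req/s: no online neighbours, lost.
No further crashes.

60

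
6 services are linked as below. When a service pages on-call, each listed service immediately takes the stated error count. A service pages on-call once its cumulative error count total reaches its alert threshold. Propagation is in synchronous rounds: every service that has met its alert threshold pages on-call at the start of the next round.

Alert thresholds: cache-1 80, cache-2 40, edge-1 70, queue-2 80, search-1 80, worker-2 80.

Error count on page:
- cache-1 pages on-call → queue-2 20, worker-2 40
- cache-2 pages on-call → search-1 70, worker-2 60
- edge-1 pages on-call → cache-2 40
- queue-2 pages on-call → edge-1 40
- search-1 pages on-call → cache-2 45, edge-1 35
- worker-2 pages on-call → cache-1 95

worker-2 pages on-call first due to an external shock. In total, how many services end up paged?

2

Round 1 — worker-2 pages on-call (initial).
  cache-1: +95 → 95 ≥ 80
Round 2 — cache-1 pages on-call.
  queue-2: +20 → 20 < 80
No further pages.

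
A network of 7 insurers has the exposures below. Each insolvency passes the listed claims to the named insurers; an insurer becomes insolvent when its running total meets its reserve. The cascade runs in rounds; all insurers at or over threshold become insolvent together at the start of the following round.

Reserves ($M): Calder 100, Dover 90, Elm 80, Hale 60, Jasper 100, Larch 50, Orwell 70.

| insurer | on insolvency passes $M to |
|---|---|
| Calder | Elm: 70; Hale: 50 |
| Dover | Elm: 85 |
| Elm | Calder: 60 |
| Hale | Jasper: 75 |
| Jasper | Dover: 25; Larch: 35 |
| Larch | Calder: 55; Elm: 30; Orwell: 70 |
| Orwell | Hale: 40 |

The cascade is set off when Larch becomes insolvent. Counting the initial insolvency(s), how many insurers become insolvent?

2

Round 1 — Larch becomes insolvent (initial).
  Calder: +55 → 55 < 100
  Elm: +30 → 30 < 80
  Orwell: +70 → 70 ≥ 70
Round 2 — Orwell becomes insolvent.
  Hale: +40 → 40 < 60
No further insolvencies.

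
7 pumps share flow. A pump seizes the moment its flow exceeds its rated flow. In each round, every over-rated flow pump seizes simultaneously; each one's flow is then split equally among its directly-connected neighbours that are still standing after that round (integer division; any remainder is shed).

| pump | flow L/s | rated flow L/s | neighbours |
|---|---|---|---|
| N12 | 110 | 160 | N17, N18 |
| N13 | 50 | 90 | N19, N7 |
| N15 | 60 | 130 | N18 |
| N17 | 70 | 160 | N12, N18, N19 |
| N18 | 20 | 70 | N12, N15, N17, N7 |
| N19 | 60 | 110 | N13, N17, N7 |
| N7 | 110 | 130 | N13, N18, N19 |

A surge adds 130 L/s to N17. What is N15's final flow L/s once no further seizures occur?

103

Round 1 — N17 at 200 > 160. N17 seizes.
  N17 sheds 200 L/s to N12, N18, N19: 66 each (2 lost).
    N12: 110+66 = 176 > 160
    N18: 20+66 = 86 > 70
    N19: 60+66 = 126 > 110
Round 2 — N12, N18, N19 seize.
  N12 sheds 176 L/s: no online neighbours, lost.
  N18 sheds 86 L/s to N15, N7: 43 each.
    N15: 60+43 = 103 ≤ 130
    N7: 110+43 = 153 > 130
  N19 sheds 126 L/s to N13, N7: 63 each.
    N13: 50+63 = 113 > 90
    N7: 153+63 = 216 > 130
Round 3 — N13, N7 seize.
  N13 sheds 113 L/s: no online neighbours, lost.
  N7 sheds 216 L/s: no online neighbours, lost.
No further seizures.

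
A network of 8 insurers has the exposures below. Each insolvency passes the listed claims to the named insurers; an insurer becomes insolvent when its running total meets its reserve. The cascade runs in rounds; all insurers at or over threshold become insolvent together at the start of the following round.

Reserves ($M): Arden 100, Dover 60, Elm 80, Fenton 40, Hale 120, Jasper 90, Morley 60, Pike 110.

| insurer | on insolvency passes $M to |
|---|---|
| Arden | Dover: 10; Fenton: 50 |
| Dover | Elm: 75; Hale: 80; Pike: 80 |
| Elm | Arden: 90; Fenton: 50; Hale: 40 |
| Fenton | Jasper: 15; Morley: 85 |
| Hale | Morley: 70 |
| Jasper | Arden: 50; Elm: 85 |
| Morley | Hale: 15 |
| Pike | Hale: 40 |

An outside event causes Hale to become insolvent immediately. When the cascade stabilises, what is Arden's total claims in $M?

0

Round 1 — Hale becomes insolvent (initial).
  Morley: +70 → 70 ≥ 60
Round 2 — Morley becomes insolvent.
No further insolvencies.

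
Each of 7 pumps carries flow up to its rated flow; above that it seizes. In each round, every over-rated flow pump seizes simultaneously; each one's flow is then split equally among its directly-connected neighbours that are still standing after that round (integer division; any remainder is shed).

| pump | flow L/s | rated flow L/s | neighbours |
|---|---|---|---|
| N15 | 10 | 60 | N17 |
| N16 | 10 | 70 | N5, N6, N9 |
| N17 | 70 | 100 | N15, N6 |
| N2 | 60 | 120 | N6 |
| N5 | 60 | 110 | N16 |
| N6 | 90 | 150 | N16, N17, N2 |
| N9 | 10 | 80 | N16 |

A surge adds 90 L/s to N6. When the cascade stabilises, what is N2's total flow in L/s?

120

Round 1 — N6 at 180 > 150. N6 seizes.
  N6 sheds 180 L/s to N16, N17, N2: 60 each.
    N16: 10+60 = 70 ≤ 70
    N17: 70+60 = 130 > 100
    N2: 60+60 = 120 ≤ 120
Round 2 — N17 seizes.
  N17 sheds 130 L/s to N15: 130 each.
    N15: 10+130 = 140 > 60
Round 3 — N15 seizes.
  N15 sheds 140 L/s: no online neighbours, lost.
No further seizures.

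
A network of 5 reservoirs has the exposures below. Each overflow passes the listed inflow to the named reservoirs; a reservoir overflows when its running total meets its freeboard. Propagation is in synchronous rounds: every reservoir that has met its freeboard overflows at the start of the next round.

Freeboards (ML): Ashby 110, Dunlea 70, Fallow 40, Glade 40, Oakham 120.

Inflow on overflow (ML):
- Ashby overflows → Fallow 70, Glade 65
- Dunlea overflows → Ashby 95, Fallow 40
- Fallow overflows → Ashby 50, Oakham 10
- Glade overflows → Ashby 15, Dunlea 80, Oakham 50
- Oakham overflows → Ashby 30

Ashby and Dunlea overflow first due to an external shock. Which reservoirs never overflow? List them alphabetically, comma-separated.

Oakham

Round 1 — Ashby, Dunlea overflow (initial).
  Fallow: +70+40 → 110 ≥ 40
  Glade: +65 → 65 ≥ 40
Round 2 — Fallow, Glade overflow.
  Oakham: +10+50 → 60 < 120
No further overflows.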